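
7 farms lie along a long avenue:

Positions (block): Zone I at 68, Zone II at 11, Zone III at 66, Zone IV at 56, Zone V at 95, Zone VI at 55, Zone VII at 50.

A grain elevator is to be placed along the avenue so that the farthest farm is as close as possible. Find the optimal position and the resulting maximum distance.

location 53, max distance 42

The 1-center on a line is the midpoint of the two extreme points: leftmost at 11, rightmost at 95.
Optimal location = (11 + 95)/2 = 53; maximum distance = (95 − 11)/2 = 42.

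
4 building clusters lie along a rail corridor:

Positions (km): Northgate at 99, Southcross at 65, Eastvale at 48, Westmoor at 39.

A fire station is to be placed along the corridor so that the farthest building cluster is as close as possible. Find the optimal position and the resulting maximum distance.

location 69, max distance 30

The 1-center on a line is the midpoint of the two extreme points: leftmost at 39, rightmost at 99.
Optimal location = (39 + 99)/2 = 69; maximum distance = (99 − 39)/2 = 30.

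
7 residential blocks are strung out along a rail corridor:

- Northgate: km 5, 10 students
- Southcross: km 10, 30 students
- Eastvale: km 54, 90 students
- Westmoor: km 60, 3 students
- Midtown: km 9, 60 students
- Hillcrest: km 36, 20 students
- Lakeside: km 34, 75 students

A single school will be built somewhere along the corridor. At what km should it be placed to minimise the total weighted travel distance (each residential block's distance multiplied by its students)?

x = 34

For a sum of weighted absolute distances on a line, the optimum is the weighted median (not the mean). Total weight W = 288; half-weight = 144.
Sort by position and accumulate weight:
  km 5 (Northgate, w=10) → cum 10
  km 9 (Midtown, w=60) → cum 70
  km 10 (Southcross, w=30) → cum 100
  km 34 (Lakeside, w=75) → cum 175  ≥ 144 → median here
  km 36 (Hillcrest, w=20) → cum 195
  km 54 (Eastvale, w=90) → cum 285
  km 60 (Westmoor, w=3) → cum 288
Optimal location: km 34.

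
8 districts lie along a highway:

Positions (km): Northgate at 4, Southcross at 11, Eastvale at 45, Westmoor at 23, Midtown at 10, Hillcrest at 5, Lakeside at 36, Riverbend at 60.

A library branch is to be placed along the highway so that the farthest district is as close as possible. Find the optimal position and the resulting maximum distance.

The 1-center on a line is the midpoint of the two extreme points: leftmost at 4, rightmost at 60.
Optimal location = (4 + 60)/2 = 32; maximum distance = (60 − 4)/2 = 28.

location 32, max distance 28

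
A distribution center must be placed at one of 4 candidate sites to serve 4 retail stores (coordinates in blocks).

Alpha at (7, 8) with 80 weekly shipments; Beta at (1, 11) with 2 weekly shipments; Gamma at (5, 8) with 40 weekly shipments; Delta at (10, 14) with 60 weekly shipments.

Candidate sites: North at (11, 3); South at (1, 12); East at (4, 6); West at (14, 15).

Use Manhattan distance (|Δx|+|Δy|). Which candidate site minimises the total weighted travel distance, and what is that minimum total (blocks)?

Total weighted distance at each candidate:
  North (11, 3): total = 1916
  South (1, 12): total = 1782
  East (4, 6): total = 1376
  West (14, 15): total = 2094
Minimum is at East with total 1376 blocks.

East, total 1376 blocks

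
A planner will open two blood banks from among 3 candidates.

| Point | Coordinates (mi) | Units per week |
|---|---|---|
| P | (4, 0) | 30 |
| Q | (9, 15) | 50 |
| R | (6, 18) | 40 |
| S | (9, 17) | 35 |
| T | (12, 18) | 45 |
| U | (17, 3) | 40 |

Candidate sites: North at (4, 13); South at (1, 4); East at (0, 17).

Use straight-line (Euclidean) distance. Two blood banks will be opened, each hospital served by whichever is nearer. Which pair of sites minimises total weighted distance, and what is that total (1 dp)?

{North, South}, total 1924.6

Evaluate every pair (each demand assigned to the nearer of the two):
  {North, South}: total = 1924.6
  {North, East}: total = 2179.4
  {South, East}: total = 2352.4
Best pair: {North, South} with total 1924.6.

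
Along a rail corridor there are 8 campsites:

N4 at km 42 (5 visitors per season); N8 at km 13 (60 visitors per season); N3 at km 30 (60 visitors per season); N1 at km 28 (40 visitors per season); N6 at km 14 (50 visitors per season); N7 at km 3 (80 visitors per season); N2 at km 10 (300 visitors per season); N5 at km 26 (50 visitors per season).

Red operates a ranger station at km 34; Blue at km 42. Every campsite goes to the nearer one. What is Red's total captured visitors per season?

The indifferent point is the midpoint (34+42)/2 = 38; campsites left of it (closer to Red at 34) go to Red, those right go to Blue.
  N7 at 3 (w=80) → Red
  N2 at 10 (w=300) → Red
  N8 at 13 (w=60) → Red
  N6 at 14 (w=50) → Red
  N5 at 26 (w=50) → Red
  N1 at 28 (w=40) → Red
  N3 at 30 (w=60) → Red
  N4 at 42 (w=5) → Blue
Red captures 640; Blue captures 5.

640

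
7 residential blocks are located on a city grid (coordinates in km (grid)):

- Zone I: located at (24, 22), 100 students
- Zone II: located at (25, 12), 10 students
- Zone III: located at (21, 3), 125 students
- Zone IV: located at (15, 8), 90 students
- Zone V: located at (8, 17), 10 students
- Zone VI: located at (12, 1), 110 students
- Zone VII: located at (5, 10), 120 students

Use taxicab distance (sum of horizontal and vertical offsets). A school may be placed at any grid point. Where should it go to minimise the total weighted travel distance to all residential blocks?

Manhattan distance separates: Σwᵢ(|x−xᵢ|+|y−yᵢ|) = Σwᵢ|x−xᵢ| + Σwᵢ|y−yᵢ|, so x and y are optimised independently as 1-D weighted medians.
Total weight W = 565; half = 282.5.
x-coordinate, sorted with cumulative weight:
  x=5 (Zone VII, w=120) cum 120
  x=8 (Zone V, w=10) cum 130
  x=12 (Zone VI, w=110) cum 240
  x=15 (Zone IV, w=90) cum 330  ← median
  x=21 (Zone III, w=125) cum 455
  x=24 (Zone I, w=100) cum 555
  x=25 (Zone II, w=10) cum 565
⇒ x* = 15
y-coordinate, sorted with cumulative weight:
  y=1 (Zone VI, w=110) cum 110
  y=3 (Zone III, w=125) cum 235
  y=8 (Zone IV, w=90) cum 325  ← median
  y=10 (Zone VII, w=120) cum 445
  y=12 (Zone II, w=10) cum 455
  y=17 (Zone V, w=10) cum 465
  y=22 (Zone I, w=100) cum 565
⇒ y* = 8

(15, 8)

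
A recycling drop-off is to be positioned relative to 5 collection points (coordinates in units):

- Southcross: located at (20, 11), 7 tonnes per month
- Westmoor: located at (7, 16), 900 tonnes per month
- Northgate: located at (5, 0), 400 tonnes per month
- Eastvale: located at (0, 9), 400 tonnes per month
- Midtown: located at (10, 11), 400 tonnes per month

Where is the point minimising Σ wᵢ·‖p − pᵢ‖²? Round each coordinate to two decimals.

(5.90, 10.67)

The minimiser of Σwᵢ‖p−pᵢ‖² is the weighted centroid p* = (Σwᵢpᵢ)/(Σwᵢ).
Σwᵢ = 2107.
Σwᵢxᵢ = 7·20 + 900·7 + 400·5 + 400·0 + 400·10 = 12440.
Σwᵢyᵢ = 7·11 + 900·16 + 400·0 + 400·9 + 400·11 = 22477.
x* = 12440/2107 = 5.90, y* = 22477/2107 = 10.67.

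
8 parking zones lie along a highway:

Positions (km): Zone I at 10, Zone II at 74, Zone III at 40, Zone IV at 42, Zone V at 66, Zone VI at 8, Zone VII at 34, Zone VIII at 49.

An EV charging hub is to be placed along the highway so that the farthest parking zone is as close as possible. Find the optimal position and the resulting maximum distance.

The 1-center on a line is the midpoint of the two extreme points: leftmost at 8, rightmost at 74.
Optimal location = (8 + 74)/2 = 41; maximum distance = (74 − 8)/2 = 33.

location 41, max distance 33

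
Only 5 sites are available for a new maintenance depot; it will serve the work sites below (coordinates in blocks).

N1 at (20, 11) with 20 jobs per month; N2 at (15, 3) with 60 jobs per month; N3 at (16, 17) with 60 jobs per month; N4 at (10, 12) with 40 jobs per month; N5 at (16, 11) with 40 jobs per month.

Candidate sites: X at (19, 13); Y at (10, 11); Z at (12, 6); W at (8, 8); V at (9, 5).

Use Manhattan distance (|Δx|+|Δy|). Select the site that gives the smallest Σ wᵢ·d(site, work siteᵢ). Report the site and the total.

Total weighted distance at each candidate:
  X (19, 13): total = 1920
  Y (10, 11): total = 1980
  Z (12, 6): total = 2200
  W (8, 8): total = 2720
  V (9, 5): total = 2800
Minimum is at X with total 1920 blocks.

X, total 1920 blocks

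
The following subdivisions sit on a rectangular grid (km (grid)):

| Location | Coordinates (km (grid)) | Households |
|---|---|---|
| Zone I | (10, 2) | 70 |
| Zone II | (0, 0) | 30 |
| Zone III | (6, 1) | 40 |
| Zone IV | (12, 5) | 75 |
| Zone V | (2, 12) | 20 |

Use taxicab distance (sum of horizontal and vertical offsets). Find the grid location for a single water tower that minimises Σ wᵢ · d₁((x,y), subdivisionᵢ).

Manhattan distance separates: Σwᵢ(|x−xᵢ|+|y−yᵢ|) = Σwᵢ|x−xᵢ| + Σwᵢ|y−yᵢ|, so x and y are optimised independently as 1-D weighted medians.
Total weight W = 235; half = 117.5.
x-coordinate, sorted with cumulative weight:
  x=0 (Zone II, w=30) cum 30
  x=2 (Zone V, w=20) cum 50
  x=6 (Zone III, w=40) cum 90
  x=10 (Zone I, w=70) cum 160  ← median
  x=12 (Zone IV, w=75) cum 235
⇒ x* = 10
y-coordinate, sorted with cumulative weight:
  y=0 (Zone II, w=30) cum 30
  y=1 (Zone III, w=40) cum 70
  y=2 (Zone I, w=70) cum 140  ← median
  y=5 (Zone IV, w=75) cum 215
  y=12 (Zone V, w=20) cum 235
⇒ y* = 2

(10, 2)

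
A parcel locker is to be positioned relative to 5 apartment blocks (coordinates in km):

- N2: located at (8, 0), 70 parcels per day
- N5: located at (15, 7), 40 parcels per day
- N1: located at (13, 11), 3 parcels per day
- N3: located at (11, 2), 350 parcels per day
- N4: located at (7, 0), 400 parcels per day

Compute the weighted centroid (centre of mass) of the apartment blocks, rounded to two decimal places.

(9.10, 1.17)

The minimiser of Σwᵢ‖p−pᵢ‖² is the weighted centroid p* = (Σwᵢpᵢ)/(Σwᵢ).
Σwᵢ = 863.
Σwᵢxᵢ = 70·8 + 40·15 + 3·13 + 350·11 + 400·7 = 7849.
Σwᵢyᵢ = 70·0 + 40·7 + 3·11 + 350·2 + 400·0 = 1013.
x* = 7849/863 = 9.10, y* = 1013/863 = 1.17.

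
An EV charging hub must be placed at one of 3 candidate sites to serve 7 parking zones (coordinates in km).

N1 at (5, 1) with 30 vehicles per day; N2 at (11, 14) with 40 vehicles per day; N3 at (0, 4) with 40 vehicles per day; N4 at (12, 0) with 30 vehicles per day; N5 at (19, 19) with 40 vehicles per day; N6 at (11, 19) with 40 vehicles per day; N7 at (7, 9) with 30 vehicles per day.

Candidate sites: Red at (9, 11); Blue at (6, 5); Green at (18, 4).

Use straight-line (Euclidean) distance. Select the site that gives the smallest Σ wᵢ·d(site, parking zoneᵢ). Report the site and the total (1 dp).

Total weighted distance at each candidate:
  Red (9, 11): total = 2192.4
  Blue (6, 5): total = 2495.7
  Green (18, 4): total = 3450.8
Minimum is at Red with total 2192.4 km.

Red, total 2192.4 km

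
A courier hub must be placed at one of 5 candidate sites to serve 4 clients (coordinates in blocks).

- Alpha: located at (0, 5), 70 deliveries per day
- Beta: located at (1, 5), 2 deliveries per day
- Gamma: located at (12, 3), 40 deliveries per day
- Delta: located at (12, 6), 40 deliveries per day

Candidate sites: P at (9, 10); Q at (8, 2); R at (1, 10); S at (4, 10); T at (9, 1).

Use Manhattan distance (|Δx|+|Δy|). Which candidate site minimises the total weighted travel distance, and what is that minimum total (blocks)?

Q, total 1310 blocks

Total weighted distance at each candidate:
  P (9, 10): total = 1686
  Q (8, 2): total = 1310
  R (1, 10): total = 1750
  S (4, 10): total = 1726
  T (9, 1): total = 1454
Minimum is at Q with total 1310 blocks.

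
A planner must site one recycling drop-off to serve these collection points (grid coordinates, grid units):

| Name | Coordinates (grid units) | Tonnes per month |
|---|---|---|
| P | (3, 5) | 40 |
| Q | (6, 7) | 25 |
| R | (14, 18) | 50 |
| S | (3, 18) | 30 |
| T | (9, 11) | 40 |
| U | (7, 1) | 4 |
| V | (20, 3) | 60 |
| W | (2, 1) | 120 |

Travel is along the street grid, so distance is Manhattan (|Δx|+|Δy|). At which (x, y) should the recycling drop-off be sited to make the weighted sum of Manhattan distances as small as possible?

Manhattan distance separates: Σwᵢ(|x−xᵢ|+|y−yᵢ|) = Σwᵢ|x−xᵢ| + Σwᵢ|y−yᵢ|, so x and y are optimised independently as 1-D weighted medians.
Total weight W = 369; half = 184.5.
x-coordinate, sorted with cumulative weight:
  x=2 (W, w=120) cum 120
  x=3 (P, w=40) cum 160
  x=3 (S, w=30) cum 190  ← median
  x=6 (Q, w=25) cum 215
  x=7 (U, w=4) cum 219
  x=9 (T, w=40) cum 259
  x=14 (R, w=50) cum 309
  x=20 (V, w=60) cum 369
⇒ x* = 3
y-coordinate, sorted with cumulative weight:
  y=1 (U, w=4) cum 4
  y=1 (W, w=120) cum 124
  y=3 (V, w=60) cum 184
  y=5 (P, w=40) cum 224  ← median
  y=7 (Q, w=25) cum 249
  y=11 (T, w=40) cum 289
  y=18 (R, w=50) cum 339
  y=18 (S, w=30) cum 369
⇒ y* = 5

(3, 5)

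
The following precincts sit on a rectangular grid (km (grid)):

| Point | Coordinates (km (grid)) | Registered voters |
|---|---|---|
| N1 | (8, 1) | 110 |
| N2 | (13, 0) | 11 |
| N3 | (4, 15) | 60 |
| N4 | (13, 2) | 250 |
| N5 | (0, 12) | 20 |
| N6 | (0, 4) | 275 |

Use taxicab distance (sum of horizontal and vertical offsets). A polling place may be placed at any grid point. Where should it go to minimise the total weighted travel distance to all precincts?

Manhattan distance separates: Σwᵢ(|x−xᵢ|+|y−yᵢ|) = Σwᵢ|x−xᵢ| + Σwᵢ|y−yᵢ|, so x and y are optimised independently as 1-D weighted medians.
Total weight W = 726; half = 363.
x-coordinate, sorted with cumulative weight:
  x=0 (N5, w=20) cum 20
  x=0 (N6, w=275) cum 295
  x=4 (N3, w=60) cum 355
  x=8 (N1, w=110) cum 465  ← median
  x=13 (N2, w=11) cum 476
  x=13 (N4, w=250) cum 726
⇒ x* = 8
y-coordinate, sorted with cumulative weight:
  y=0 (N2, w=11) cum 11
  y=1 (N1, w=110) cum 121
  y=2 (N4, w=250) cum 371  ← median
  y=4 (N6, w=275) cum 646
  y=12 (N5, w=20) cum 666
  y=15 (N3, w=60) cum 726
⇒ y* = 2

(8, 2)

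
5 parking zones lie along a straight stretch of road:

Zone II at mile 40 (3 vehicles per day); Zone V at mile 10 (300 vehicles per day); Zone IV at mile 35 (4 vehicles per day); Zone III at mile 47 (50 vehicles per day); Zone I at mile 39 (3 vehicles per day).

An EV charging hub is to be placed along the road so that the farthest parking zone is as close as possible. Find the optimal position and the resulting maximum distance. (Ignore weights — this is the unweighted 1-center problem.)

The 1-center on a line is the midpoint of the two extreme points: leftmost at 10, rightmost at 47.
Optimal location = (10 + 47)/2 = 28.5; maximum distance = (47 − 10)/2 = 18.5.

location 28.5, max distance 18.5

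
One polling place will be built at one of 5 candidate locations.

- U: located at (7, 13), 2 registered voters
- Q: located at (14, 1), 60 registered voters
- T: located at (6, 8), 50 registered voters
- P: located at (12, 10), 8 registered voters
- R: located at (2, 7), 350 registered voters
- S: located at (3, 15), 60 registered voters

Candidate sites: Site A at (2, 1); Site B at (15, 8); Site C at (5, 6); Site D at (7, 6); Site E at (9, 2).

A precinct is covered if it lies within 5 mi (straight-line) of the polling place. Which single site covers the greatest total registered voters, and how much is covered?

Site C, covering 400

Coverage radius r = 5 mi; a point is covered iff (Δx)²+(Δy)² ≤ 5² = 25.
  Site A (2, 1): covers {none} → 0
  Site B (15, 8): covers {P} → 8
  Site C (5, 6): covers {T, R} → 400
  Site D (7, 6): covers {T} → 50
  Site E (9, 2): covers {none} → 0
Maximum coverage at Site C: 400 registered voters.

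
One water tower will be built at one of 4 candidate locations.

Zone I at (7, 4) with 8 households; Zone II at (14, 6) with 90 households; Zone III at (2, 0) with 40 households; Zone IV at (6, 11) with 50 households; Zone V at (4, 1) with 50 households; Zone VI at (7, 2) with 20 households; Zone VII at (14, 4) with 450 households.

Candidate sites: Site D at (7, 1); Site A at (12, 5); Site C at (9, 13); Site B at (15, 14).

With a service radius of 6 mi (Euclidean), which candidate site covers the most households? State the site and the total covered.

Site A, covering 568

Coverage radius r = 6 mi; a point is covered iff (Δx)²+(Δy)² ≤ 6² = 36.
  Site D (7, 1): covers {Zone I, Zone III, Zone V, Zone VI} → 118
  Site A (12, 5): covers {Zone I, Zone II, Zone VI, Zone VII} → 568
  Site C (9, 13): covers {Zone IV} → 50
  Site B (15, 14): covers {none} → 0
Maximum coverage at Site A: 568 households.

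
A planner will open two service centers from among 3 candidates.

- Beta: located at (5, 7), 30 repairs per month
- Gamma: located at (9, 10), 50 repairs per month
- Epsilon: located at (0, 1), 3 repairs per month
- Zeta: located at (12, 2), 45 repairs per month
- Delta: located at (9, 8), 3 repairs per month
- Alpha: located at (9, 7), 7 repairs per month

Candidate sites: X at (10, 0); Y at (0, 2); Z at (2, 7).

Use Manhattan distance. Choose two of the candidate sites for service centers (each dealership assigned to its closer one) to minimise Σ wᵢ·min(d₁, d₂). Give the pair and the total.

{X, Z}, total 867

Evaluate every pair (each demand assigned to the nearer of the two):
  {X, Z}: total = 867
  {X, Y}: total = 1116
  {Y, Z}: total = 1206
Best pair: {X, Z} with total 867.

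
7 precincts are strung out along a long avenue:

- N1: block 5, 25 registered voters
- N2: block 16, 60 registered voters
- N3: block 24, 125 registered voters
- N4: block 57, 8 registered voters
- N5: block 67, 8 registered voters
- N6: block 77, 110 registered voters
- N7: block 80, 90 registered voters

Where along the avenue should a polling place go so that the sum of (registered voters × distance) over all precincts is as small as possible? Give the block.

x = 57

For a sum of weighted absolute distances on a line, the optimum is the weighted median (not the mean). Total weight W = 426; half-weight = 213.
Sort by position and accumulate weight:
  block 5 (N1, w=25) → cum 25
  block 16 (N2, w=60) → cum 85
  block 24 (N3, w=125) → cum 210
  block 57 (N4, w=8) → cum 218  ≥ 213 → median here
  block 67 (N5, w=8) → cum 226
  block 77 (N6, w=110) → cum 336
  block 80 (N7, w=90) → cum 426
Optimal location: block 57.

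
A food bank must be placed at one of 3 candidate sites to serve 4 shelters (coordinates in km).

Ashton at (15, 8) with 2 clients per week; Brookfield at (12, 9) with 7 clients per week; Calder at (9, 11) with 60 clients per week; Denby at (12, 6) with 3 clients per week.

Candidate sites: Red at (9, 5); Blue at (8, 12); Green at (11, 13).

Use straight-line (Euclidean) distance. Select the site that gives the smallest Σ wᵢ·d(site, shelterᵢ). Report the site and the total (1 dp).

Blue, total 157.6 km

Total weighted distance at each candidate:
  Red (9, 5): total = 417.9
  Blue (8, 12): total = 157.6
  Green (11, 13): total = 232.6
Minimum is at Blue with total 157.6 km.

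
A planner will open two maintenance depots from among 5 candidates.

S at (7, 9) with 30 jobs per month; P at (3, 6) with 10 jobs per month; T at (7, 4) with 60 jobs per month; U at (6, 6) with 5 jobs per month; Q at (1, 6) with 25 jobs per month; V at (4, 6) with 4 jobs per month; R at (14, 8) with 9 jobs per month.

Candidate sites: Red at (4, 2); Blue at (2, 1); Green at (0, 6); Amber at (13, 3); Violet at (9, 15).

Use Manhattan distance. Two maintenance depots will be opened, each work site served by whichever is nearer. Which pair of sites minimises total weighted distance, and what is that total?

{Red, Green}, total 845

Evaluate every pair (each demand assigned to the nearer of the two):
  {Red, Green}: total = 845
  {Green, Amber}: total = 875
  {Red, Violet}: total = 919
  {Red, Amber}: total = 925
  {Green, Violet}: total = 989
  {Red, Blue}: total = 990
  {Blue, Green}: total = 1025
  {Blue, Violet}: total = 1111
  {Blue, Amber}: total = 1117
  {Amber, Violet}: total = 1317
Best pair: {Red, Green} with total 845.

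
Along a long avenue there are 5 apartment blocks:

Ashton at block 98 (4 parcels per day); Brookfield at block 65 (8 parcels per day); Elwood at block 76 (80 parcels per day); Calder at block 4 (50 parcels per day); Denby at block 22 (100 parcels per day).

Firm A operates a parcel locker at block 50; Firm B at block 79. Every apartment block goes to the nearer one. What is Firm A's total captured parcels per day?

The indifferent point is the midpoint (50+79)/2 = 64.5; apartment blocks left of it (closer to Firm A at 50) go to Firm A, those right go to Firm B.
  Calder at 4 (w=50) → Firm A
  Denby at 22 (w=100) → Firm A
  Brookfield at 65 (w=8) → Firm B
  Elwood at 76 (w=80) → Firm B
  Ashton at 98 (w=4) → Firm B
Firm A captures 150; Firm B captures 92.

150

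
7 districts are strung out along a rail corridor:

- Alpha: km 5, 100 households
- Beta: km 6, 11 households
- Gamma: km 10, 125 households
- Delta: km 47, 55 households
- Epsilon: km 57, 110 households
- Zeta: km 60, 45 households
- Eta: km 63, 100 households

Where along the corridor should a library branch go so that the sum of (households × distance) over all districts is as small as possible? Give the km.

x = 47

For a sum of weighted absolute distances on a line, the optimum is the weighted median (not the mean). Total weight W = 546; half-weight = 273.
Sort by position and accumulate weight:
  km 5 (Alpha, w=100) → cum 100
  km 6 (Beta, w=11) → cum 111
  km 10 (Gamma, w=125) → cum 236
  km 47 (Delta, w=55) → cum 291  ≥ 273 → median here
  km 57 (Epsilon, w=110) → cum 401
  km 60 (Zeta, w=45) → cum 446
  km 63 (Eta, w=100) → cum 546
Optimal location: km 47.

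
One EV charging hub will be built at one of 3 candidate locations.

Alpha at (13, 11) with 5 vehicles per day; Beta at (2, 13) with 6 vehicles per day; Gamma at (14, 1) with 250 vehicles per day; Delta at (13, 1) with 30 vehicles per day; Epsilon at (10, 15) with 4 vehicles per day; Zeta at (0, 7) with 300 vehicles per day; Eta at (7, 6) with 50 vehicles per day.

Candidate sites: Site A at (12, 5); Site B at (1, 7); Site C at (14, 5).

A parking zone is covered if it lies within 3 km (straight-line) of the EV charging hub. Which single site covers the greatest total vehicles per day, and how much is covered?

Site B, covering 300

Coverage radius r = 3 km; a point is covered iff (Δx)²+(Δy)² ≤ 3² = 9.
  Site A (12, 5): covers {none} → 0
  Site B (1, 7): covers {Zeta} → 300
  Site C (14, 5): covers {none} → 0
Maximum coverage at Site B: 300 vehicles per day.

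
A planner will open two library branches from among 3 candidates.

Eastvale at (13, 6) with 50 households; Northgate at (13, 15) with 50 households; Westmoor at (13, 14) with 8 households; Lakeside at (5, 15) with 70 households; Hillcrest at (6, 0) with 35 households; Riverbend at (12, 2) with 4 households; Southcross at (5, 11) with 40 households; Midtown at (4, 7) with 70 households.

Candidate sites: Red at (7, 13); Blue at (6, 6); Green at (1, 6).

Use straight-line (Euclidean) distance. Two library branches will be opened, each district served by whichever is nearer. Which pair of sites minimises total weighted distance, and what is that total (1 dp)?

Evaluate every pair (each demand assigned to the nearer of the two):
  {Red, Blue}: total = 1421.4
  {Red, Green}: total = 1678.5
  {Blue, Green}: total = 2238.3
Best pair: {Red, Blue} with total 1421.4.

{Red, Blue}, total 1421.4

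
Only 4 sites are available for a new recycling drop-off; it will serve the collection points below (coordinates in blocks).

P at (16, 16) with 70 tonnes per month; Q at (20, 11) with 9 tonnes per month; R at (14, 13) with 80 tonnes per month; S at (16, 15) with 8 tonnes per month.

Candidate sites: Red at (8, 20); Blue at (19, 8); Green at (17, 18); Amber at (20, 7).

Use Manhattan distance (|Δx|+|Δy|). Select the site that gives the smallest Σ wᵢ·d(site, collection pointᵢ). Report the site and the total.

Green, total 972 blocks

Total weighted distance at each candidate:
  Red (8, 20): total = 2173
  Blue (19, 8): total = 1686
  Green (17, 18): total = 972
  Amber (20, 7): total = 2002
Minimum is at Green with total 972 blocks.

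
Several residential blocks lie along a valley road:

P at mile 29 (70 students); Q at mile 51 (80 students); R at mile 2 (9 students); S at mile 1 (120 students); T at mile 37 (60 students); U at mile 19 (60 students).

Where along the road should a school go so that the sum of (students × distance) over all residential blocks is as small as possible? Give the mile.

For a sum of weighted absolute distances on a line, the optimum is the weighted median (not the mean). Total weight W = 399; half-weight = 199.5.
Sort by position and accumulate weight:
  mile 1 (S, w=120) → cum 120
  mile 2 (R, w=9) → cum 129
  mile 19 (U, w=60) → cum 189
  mile 29 (P, w=70) → cum 259  ≥ 199.5 → median here
  mile 37 (T, w=60) → cum 319
  mile 51 (Q, w=80) → cum 399
Optimal location: mile 29.

x = 29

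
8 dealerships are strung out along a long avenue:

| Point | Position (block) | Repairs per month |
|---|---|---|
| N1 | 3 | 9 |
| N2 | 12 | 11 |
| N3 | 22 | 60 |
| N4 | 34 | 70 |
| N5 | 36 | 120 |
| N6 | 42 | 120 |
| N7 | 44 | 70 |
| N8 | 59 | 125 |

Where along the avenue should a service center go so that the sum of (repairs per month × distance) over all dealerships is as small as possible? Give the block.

x = 42

For a sum of weighted absolute distances on a line, the optimum is the weighted median (not the mean). Total weight W = 585; half-weight = 292.5.
Sort by position and accumulate weight:
  block 3 (N1, w=9) → cum 9
  block 12 (N2, w=11) → cum 20
  block 22 (N3, w=60) → cum 80
  block 34 (N4, w=70) → cum 150
  block 36 (N5, w=120) → cum 270
  block 42 (N6, w=120) → cum 390  ≥ 292.5 → median here
  block 44 (N7, w=70) → cum 460
  block 59 (N8, w=125) → cum 585
Optimal location: block 42.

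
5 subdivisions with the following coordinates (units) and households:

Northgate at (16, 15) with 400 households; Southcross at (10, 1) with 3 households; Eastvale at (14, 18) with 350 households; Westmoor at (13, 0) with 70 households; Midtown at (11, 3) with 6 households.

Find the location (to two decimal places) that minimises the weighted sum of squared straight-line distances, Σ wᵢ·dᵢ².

The minimiser of Σwᵢ‖p−pᵢ‖² is the weighted centroid p* = (Σwᵢpᵢ)/(Σwᵢ).
Σwᵢ = 829.
Σwᵢxᵢ = 400·16 + 3·10 + 350·14 + 70·13 + 6·11 = 12306.
Σwᵢyᵢ = 400·15 + 3·1 + 350·18 + 70·0 + 6·3 = 12321.
x* = 12306/829 = 14.84, y* = 12321/829 = 14.86.

(14.84, 14.86)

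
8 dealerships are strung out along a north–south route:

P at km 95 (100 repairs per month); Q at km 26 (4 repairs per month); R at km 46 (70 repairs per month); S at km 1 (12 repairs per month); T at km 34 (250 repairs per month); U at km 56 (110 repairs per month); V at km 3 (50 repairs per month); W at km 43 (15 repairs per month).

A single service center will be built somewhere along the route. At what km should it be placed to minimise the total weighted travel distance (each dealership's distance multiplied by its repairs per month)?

x = 34

For a sum of weighted absolute distances on a line, the optimum is the weighted median (not the mean). Total weight W = 611; half-weight = 305.5.
Sort by position and accumulate weight:
  km 1 (S, w=12) → cum 12
  km 3 (V, w=50) → cum 62
  km 26 (Q, w=4) → cum 66
  km 34 (T, w=250) → cum 316  ≥ 305.5 → median here
  km 43 (W, w=15) → cum 331
  km 46 (R, w=70) → cum 401
  km 56 (U, w=110) → cum 511
  km 95 (P, w=100) → cum 611
Optimal location: km 34.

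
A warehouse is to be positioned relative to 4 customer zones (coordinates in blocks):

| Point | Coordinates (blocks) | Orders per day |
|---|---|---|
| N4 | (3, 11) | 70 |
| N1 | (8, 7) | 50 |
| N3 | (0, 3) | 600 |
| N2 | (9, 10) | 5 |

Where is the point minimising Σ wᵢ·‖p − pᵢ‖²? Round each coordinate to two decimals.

(0.90, 4.10)

The minimiser of Σwᵢ‖p−pᵢ‖² is the weighted centroid p* = (Σwᵢpᵢ)/(Σwᵢ).
Σwᵢ = 725.
Σwᵢxᵢ = 70·3 + 50·8 + 600·0 + 5·9 = 655.
Σwᵢyᵢ = 70·11 + 50·7 + 600·3 + 5·10 = 2970.
x* = 655/725 = 0.90, y* = 2970/725 = 4.10.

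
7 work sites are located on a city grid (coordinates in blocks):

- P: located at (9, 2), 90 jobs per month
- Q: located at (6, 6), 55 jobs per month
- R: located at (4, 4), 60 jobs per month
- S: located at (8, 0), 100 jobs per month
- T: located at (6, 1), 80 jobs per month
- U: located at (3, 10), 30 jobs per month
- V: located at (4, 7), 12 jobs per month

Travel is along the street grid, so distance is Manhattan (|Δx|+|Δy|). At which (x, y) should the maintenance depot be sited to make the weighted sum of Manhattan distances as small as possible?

(6, 2)

Manhattan distance separates: Σwᵢ(|x−xᵢ|+|y−yᵢ|) = Σwᵢ|x−xᵢ| + Σwᵢ|y−yᵢ|, so x and y are optimised independently as 1-D weighted medians.
Total weight W = 427; half = 213.5.
x-coordinate, sorted with cumulative weight:
  x=3 (U, w=30) cum 30
  x=4 (R, w=60) cum 90
  x=4 (V, w=12) cum 102
  x=6 (Q, w=55) cum 157
  x=6 (T, w=80) cum 237  ← median
  x=8 (S, w=100) cum 337
  x=9 (P, w=90) cum 427
⇒ x* = 6
y-coordinate, sorted with cumulative weight:
  y=0 (S, w=100) cum 100
  y=1 (T, w=80) cum 180
  y=2 (P, w=90) cum 270  ← median
  y=4 (R, w=60) cum 330
  y=6 (Q, w=55) cum 385
  y=7 (V, w=12) cum 397
  y=10 (U, w=30) cum 427
⇒ y* = 2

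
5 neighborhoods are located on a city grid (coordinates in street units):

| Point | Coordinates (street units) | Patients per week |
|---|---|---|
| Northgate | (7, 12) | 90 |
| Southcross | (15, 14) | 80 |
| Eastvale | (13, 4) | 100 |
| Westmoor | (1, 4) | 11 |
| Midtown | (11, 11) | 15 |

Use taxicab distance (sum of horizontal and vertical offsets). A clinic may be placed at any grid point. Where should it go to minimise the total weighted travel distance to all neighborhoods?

Manhattan distance separates: Σwᵢ(|x−xᵢ|+|y−yᵢ|) = Σwᵢ|x−xᵢ| + Σwᵢ|y−yᵢ|, so x and y are optimised independently as 1-D weighted medians.
Total weight W = 296; half = 148.
x-coordinate, sorted with cumulative weight:
  x=1 (Westmoor, w=11) cum 11
  x=7 (Northgate, w=90) cum 101
  x=11 (Midtown, w=15) cum 116
  x=13 (Eastvale, w=100) cum 216  ← median
  x=15 (Southcross, w=80) cum 296
⇒ x* = 13
y-coordinate, sorted with cumulative weight:
  y=4 (Eastvale, w=100) cum 100
  y=4 (Westmoor, w=11) cum 111
  y=11 (Midtown, w=15) cum 126
  y=12 (Northgate, w=90) cum 216  ← median
  y=14 (Southcross, w=80) cum 296
⇒ y* = 12

(13, 12)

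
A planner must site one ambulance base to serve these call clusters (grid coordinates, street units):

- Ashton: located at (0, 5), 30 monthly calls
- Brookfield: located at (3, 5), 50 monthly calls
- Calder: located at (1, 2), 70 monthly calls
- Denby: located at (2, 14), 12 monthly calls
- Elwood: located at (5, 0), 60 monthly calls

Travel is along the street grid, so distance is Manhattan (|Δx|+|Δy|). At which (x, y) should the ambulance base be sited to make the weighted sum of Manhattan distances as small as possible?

(2, 2)

Manhattan distance separates: Σwᵢ(|x−xᵢ|+|y−yᵢ|) = Σwᵢ|x−xᵢ| + Σwᵢ|y−yᵢ|, so x and y are optimised independently as 1-D weighted medians.
Total weight W = 222; half = 111.
x-coordinate, sorted with cumulative weight:
  x=0 (Ashton, w=30) cum 30
  x=1 (Calder, w=70) cum 100
  x=2 (Denby, w=12) cum 112  ← median
  x=3 (Brookfield, w=50) cum 162
  x=5 (Elwood, w=60) cum 222
⇒ x* = 2
y-coordinate, sorted with cumulative weight:
  y=0 (Elwood, w=60) cum 60
  y=2 (Calder, w=70) cum 130  ← median
  y=5 (Ashton, w=30) cum 160
  y=5 (Brookfield, w=50) cum 210
  y=14 (Denby, w=12) cum 222
⇒ y* = 2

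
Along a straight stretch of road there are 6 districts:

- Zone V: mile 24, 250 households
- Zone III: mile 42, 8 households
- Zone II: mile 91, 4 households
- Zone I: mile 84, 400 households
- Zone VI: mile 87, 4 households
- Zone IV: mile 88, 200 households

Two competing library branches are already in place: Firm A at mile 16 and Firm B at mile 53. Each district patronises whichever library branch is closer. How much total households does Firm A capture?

The indifferent point is the midpoint (16+53)/2 = 34.5; districts left of it (closer to Firm A at 16) go to Firm A, those right go to Firm B.
  Zone V at 24 (w=250) → Firm A
  Zone III at 42 (w=8) → Firm B
  Zone I at 84 (w=400) → Firm B
  Zone VI at 87 (w=4) → Firm B
  Zone IV at 88 (w=200) → Firm B
  Zone II at 91 (w=4) → Firm B
Firm A captures 250; Firm B captures 616.

250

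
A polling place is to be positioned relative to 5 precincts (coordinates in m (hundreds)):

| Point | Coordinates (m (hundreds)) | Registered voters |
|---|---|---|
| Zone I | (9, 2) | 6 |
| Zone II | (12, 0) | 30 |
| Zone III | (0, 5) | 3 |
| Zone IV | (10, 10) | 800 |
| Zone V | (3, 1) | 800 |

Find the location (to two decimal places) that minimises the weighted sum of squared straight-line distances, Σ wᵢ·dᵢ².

The minimiser of Σwᵢ‖p−pᵢ‖² is the weighted centroid p* = (Σwᵢpᵢ)/(Σwᵢ).
Σwᵢ = 1639.
Σwᵢxᵢ = 6·9 + 30·12 + 3·0 + 800·10 + 800·3 = 10814.
Σwᵢyᵢ = 6·2 + 30·0 + 3·5 + 800·10 + 800·1 = 8827.
x* = 10814/1639 = 6.60, y* = 8827/1639 = 5.39.

(6.60, 5.39)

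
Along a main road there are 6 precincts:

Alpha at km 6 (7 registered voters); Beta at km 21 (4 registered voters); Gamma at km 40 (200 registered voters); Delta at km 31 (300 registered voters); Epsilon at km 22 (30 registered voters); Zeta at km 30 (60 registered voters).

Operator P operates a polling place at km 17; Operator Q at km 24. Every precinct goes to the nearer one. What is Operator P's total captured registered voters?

The indifferent point is the midpoint (17+24)/2 = 20.5; precincts left of it (closer to Operator P at 17) go to Operator P, those right go to Operator Q.
  Alpha at 6 (w=7) → Operator P
  Beta at 21 (w=4) → Operator Q
  Epsilon at 22 (w=30) → Operator Q
  Zeta at 30 (w=60) → Operator Q
  Delta at 31 (w=300) → Operator Q
  Gamma at 40 (w=200) → Operator Q
Operator P captures 7; Operator Q captures 594.

7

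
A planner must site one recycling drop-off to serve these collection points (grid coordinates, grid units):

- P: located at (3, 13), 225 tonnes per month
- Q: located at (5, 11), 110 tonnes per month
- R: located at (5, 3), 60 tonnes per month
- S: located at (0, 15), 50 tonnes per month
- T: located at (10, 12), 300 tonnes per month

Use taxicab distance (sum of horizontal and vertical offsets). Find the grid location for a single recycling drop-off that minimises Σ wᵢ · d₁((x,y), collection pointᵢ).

(5, 12)

Manhattan distance separates: Σwᵢ(|x−xᵢ|+|y−yᵢ|) = Σwᵢ|x−xᵢ| + Σwᵢ|y−yᵢ|, so x and y are optimised independently as 1-D weighted medians.
Total weight W = 745; half = 372.5.
x-coordinate, sorted with cumulative weight:
  x=0 (S, w=50) cum 50
  x=3 (P, w=225) cum 275
  x=5 (Q, w=110) cum 385  ← median
  x=5 (R, w=60) cum 445
  x=10 (T, w=300) cum 745
⇒ x* = 5
y-coordinate, sorted with cumulative weight:
  y=3 (R, w=60) cum 60
  y=11 (Q, w=110) cum 170
  y=12 (T, w=300) cum 470  ← median
  y=13 (P, w=225) cum 695
  y=15 (S, w=50) cum 745
⇒ y* = 12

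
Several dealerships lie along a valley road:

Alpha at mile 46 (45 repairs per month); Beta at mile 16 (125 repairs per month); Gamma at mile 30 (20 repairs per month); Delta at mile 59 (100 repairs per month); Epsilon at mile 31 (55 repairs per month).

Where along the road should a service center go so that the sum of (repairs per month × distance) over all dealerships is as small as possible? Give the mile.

For a sum of weighted absolute distances on a line, the optimum is the weighted median (not the mean). Total weight W = 345; half-weight = 172.5.
Sort by position and accumulate weight:
  mile 16 (Beta, w=125) → cum 125
  mile 30 (Gamma, w=20) → cum 145
  mile 31 (Epsilon, w=55) → cum 200  ≥ 172.5 → median here
  mile 46 (Alpha, w=45) → cum 245
  mile 59 (Delta, w=100) → cum 345
Optimal location: mile 31.

x = 31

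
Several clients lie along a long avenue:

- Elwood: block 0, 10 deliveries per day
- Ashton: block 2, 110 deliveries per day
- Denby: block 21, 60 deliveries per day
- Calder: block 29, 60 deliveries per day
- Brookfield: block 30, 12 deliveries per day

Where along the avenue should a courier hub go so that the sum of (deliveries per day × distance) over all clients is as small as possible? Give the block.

x = 21

For a sum of weighted absolute distances on a line, the optimum is the weighted median (not the mean). Total weight W = 252; half-weight = 126.
Sort by position and accumulate weight:
  block 0 (Elwood, w=10) → cum 10
  block 2 (Ashton, w=110) → cum 120
  block 21 (Denby, w=60) → cum 180  ≥ 126 → median here
  block 29 (Calder, w=60) → cum 240
  block 30 (Brookfield, w=12) → cum 252
Optimal location: block 21.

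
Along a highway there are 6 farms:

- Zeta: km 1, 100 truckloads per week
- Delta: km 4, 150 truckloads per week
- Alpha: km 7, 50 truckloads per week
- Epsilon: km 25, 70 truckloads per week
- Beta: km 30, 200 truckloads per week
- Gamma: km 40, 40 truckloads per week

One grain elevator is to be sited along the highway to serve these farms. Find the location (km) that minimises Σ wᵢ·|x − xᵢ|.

For a sum of weighted absolute distances on a line, the optimum is the weighted median (not the mean). Total weight W = 610; half-weight = 305.
Sort by position and accumulate weight:
  km 1 (Zeta, w=100) → cum 100
  km 4 (Delta, w=150) → cum 250
  km 7 (Alpha, w=50) → cum 300
  km 25 (Epsilon, w=70) → cum 370  ≥ 305 → median here
  km 30 (Beta, w=200) → cum 570
  km 40 (Gamma, w=40) → cum 610
Optimal location: km 25.

x = 25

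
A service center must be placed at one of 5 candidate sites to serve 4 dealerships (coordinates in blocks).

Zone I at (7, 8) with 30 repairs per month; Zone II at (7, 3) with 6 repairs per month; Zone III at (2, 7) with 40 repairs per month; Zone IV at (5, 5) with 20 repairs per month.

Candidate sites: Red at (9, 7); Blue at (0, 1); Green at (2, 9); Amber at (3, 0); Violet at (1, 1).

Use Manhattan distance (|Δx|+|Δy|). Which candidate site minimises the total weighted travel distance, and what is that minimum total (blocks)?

Green, total 466 blocks

Total weighted distance at each candidate:
  Red (9, 7): total = 526
  Blue (0, 1): total = 974
  Green (2, 9): total = 466
  Amber (3, 0): total = 862
  Violet (1, 1): total = 878
Minimum is at Green with total 466 blocks.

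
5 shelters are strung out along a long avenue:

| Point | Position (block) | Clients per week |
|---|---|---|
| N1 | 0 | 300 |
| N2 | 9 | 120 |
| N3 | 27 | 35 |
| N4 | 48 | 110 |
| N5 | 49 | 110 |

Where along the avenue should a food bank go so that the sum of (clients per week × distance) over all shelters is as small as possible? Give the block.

For a sum of weighted absolute distances on a line, the optimum is the weighted median (not the mean). Total weight W = 675; half-weight = 337.5.
Sort by position and accumulate weight:
  block 0 (N1, w=300) → cum 300
  block 9 (N2, w=120) → cum 420  ≥ 337.5 → median here
  block 27 (N3, w=35) → cum 455
  block 48 (N4, w=110) → cum 565
  block 49 (N5, w=110) → cum 675
Optimal location: block 9.

x = 9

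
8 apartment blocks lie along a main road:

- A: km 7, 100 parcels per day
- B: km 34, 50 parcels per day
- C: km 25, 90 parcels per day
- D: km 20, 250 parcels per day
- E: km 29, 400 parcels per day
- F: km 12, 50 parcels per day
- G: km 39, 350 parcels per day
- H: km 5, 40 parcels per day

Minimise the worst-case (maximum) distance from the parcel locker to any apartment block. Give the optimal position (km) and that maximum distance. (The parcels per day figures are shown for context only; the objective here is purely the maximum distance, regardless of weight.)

location 22, max distance 17

The 1-center on a line is the midpoint of the two extreme points: leftmost at 5, rightmost at 39.
Optimal location = (5 + 39)/2 = 22; maximum distance = (39 − 5)/2 = 17.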